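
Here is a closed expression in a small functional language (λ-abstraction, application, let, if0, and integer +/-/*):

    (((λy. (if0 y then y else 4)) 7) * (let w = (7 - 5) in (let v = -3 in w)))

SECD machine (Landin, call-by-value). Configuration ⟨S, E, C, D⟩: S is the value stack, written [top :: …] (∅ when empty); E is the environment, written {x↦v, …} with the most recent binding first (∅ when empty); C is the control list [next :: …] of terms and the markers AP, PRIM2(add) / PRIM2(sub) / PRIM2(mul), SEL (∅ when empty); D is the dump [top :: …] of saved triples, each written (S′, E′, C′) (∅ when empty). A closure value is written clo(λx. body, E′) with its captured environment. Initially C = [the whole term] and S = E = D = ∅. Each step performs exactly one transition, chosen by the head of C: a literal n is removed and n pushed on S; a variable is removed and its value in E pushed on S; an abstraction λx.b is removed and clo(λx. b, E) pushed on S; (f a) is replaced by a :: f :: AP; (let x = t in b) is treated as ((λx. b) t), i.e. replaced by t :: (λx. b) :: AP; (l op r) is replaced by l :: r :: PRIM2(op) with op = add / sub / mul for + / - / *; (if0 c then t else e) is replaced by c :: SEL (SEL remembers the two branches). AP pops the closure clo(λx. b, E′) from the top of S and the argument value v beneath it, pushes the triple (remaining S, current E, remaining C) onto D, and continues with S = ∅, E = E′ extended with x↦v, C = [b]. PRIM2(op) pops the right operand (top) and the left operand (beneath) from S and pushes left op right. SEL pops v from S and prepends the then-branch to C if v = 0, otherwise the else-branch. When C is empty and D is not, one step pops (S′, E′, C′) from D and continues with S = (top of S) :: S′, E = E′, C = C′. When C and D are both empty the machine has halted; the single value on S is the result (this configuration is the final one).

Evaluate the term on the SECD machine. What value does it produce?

[0] <S=∅, E=∅, C=[(((λy. (if0 y then y else 4)) 7) * (let w = (7 - 5) in (let v = -3 in w)))], D=∅>
[1] <S=∅, E=∅, C=[((λy. (if0 y then y else 4)) 7) :: (let w = (7 - 5) in (let v = -3 in w)) :: PRIM2(mul)], D=∅>
[2] <S=∅, E=∅, C=[7 :: (λy. (if0 y then y else 4)) :: AP :: (let w = (7 - 5) in (let v = -3 in w)) :: PRIM2(mul)], D=∅>
[3] <S=[7], E=∅, C=[(λy. (if0 y then y else 4)) :: AP :: (let w = (7 - 5) in (let v = -3 in w)) :: PRIM2(mul)], D=∅>
[4] <S=[clo(λy. (if0 y then y else 4), ∅) :: 7], E=∅, C=[AP :: (let w = (7 - 5) in (let v = -3 in w)) :: PRIM2(mul)], D=∅>
[5] <S=∅, E={y↦7}, C=[(if0 y then y else 4)], D=[(∅, ∅, [(let w = (7 - 5) in (let v = -3 in w)) :: PRIM2(mul)])]>
[6] <S=∅, E={y↦7}, C=[y :: SEL], D=[(∅, ∅, [(let w = (7 - 5) in (let v = -3 in w)) :: PRIM2(mul)])]>
[7] <S=[7], E={y↦7}, C=[SEL], D=[(∅, ∅, [(let w = (7 - 5) in (let v = -3 in w)) :: PRIM2(mul)])]>
[8] <S=∅, E={y↦7}, C=[4], D=[(∅, ∅, [(let w = (7 - 5) in (let v = -3 in w)) :: PRIM2(mul)])]>
[9] <S=[4], E={y↦7}, C=∅, D=[(∅, ∅, [(let w = (7 - 5) in (let v = -3 in w)) :: PRIM2(mul)])]>
[10] <S=[4], E=∅, C=[(let w = (7 - 5) in (let v = -3 in w)) :: PRIM2(mul)], D=∅>
[11] <S=[4], E=∅, C=[(7 - 5) :: (λw. (let v = -3 in w)) :: AP :: PRIM2(mul)], D=∅>
[12] <S=[4], E=∅, C=[7 :: 5 :: PRIM2(sub) :: (λw. (let v = -3 in w)) :: AP :: PRIM2(mul)], D=∅>
[13] <S=[7 :: 4], E=∅, C=[5 :: PRIM2(sub) :: (λw. (let v = -3 in w)) :: AP :: PRIM2(mul)], D=∅>
[14] <S=[5 :: 7 :: 4], E=∅, C=[PRIM2(sub) :: (λw. (let v = -3 in w)) :: AP :: PRIM2(mul)], D=∅>
[15] <S=[2 :: 4], E=∅, C=[(λw. (let v = -3 in w)) :: AP :: PRIM2(mul)], D=∅>
[16] <S=[clo(λw. (let v = -3 in w), ∅) :: 2 :: 4], E=∅, C=[AP :: PRIM2(mul)], D=∅>
[17] <S=∅, E={w↦2}, C=[(let v = -3 in w)], D=[([4], ∅, [PRIM2(mul)])]>
[18] <S=∅, E={w↦2}, C=[-3 :: (λv. w) :: AP], D=[([4], ∅, [PRIM2(mul)])]>
[19] <S=[-3], E={w↦2}, C=[(λv. w) :: AP], D=[([4], ∅, [PRIM2(mul)])]>
[20] <S=[clo(λv. w, {w↦2}) :: -3], E={w↦2}, C=[AP], D=[([4], ∅, [PRIM2(mul)])]>
[21] <S=∅, E={v↦-3, w↦2}, C=[w], D=[(∅, {w↦2}, ∅) :: ([4], ∅, [PRIM2(mul)])]>
[22] <S=[2], E={v↦-3, w↦2}, C=∅, D=[(∅, {w↦2}, ∅) :: ([4], ∅, [PRIM2(mul)])]>
[23] <S=[2], E={w↦2}, C=∅, D=[([4], ∅, [PRIM2(mul)])]>
[24] <S=[2 :: 4], E=∅, C=[PRIM2(mul)], D=∅>
[25] <S=[8], E=∅, C=∅, D=∅>
→ final value 8

Answer: 8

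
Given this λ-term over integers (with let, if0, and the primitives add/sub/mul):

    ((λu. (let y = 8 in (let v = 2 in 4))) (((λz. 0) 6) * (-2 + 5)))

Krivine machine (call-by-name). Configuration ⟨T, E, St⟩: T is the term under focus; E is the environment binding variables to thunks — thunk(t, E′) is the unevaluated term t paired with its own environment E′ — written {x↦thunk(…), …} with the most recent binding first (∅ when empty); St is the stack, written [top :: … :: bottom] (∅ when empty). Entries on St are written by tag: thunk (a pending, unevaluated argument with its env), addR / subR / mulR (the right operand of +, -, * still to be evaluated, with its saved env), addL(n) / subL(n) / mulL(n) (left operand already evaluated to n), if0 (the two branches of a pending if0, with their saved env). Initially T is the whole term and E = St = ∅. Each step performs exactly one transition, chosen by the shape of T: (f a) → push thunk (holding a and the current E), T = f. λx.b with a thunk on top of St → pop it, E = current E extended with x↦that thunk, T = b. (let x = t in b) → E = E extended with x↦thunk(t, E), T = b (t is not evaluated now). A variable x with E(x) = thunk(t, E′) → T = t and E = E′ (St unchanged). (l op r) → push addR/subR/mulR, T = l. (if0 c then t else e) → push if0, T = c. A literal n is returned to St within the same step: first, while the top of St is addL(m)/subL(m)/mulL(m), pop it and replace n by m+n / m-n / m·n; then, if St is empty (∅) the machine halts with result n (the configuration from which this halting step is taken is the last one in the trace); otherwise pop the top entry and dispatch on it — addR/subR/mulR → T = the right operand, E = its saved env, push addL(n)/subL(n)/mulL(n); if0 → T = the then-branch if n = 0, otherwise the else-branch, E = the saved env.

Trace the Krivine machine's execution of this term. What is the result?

Answer: 4

Machine steps:
t=0: <T=((λu. (let y = 8 in (let v = 2 in 4))) (((λz. 0) 6) * (-2 + 5))), E=∅, St=∅>
t=1: <T=(λu. (let y = 8 in (let v = 2 in 4))), E=∅, St=[thunk]>
t=2: <T=(let y = 8 in (let v = 2 in 4)), E={u↦thunk((((λz. 0) 6) * (-2 + 5)), ∅)}, St=∅>
t=3: <T=(let v = 2 in 4), E={y↦thunk(8, {u↦thunk((((λz. 0) 6) * (-2 + 5)), ∅)}), u↦thunk((((λz. 0) 6) * (-2 + 5)), ∅)}, St=∅>
t=4: <T=4, E={v↦thunk(2, {y↦thunk(8, {u↦thunk((((λz. 0) 6) * (-2 + 5)), ∅)}), u↦thunk((((λz. 0) 6) * (-2 + 5)), ∅)}), y↦thunk(8, {u↦thunk((((λz. 0) 6) * (-2 + 5)), ∅)}), u↦thunk((((λz. 0) 6) * (-2 + 5)), ∅)}, St=∅>
→ final value 4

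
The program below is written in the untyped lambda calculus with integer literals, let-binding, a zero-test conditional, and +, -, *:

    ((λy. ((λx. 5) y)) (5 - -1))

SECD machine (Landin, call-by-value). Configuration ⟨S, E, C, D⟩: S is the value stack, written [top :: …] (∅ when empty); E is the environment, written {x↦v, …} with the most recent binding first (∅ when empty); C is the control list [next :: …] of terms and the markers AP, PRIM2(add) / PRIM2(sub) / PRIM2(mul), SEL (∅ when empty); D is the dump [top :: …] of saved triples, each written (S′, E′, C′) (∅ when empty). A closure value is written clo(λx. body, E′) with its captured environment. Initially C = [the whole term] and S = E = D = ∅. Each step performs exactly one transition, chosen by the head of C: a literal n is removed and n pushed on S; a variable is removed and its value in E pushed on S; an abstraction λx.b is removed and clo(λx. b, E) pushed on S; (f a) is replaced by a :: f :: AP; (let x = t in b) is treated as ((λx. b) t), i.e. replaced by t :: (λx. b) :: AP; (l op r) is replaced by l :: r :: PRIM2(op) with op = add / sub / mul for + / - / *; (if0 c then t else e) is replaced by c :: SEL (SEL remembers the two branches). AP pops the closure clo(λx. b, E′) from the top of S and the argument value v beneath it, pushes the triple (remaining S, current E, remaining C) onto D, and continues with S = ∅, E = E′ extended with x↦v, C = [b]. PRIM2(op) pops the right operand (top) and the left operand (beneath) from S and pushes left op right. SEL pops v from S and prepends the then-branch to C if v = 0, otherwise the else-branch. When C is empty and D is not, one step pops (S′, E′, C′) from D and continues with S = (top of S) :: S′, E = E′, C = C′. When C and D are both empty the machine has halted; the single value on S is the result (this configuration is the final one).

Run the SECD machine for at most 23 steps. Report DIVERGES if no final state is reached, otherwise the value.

Answer: 5

Derivation:
0. ⟨S=∅; E=∅; C=[((λy. ((λx. 5) y)) (5 - -1))]; D=∅⟩
1. ⟨S=∅; E=∅; C=[(5 - -1) :: (λy. ((λx. 5) y)) :: AP]; D=∅⟩
2. ⟨S=∅; E=∅; C=[5 :: -1 :: PRIM2(sub) :: (λy. ((λx. 5) y)) :: AP]; D=∅⟩
3. ⟨S=[5]; E=∅; C=[-1 :: PRIM2(sub) :: (λy. ((λx. 5) y)) :: AP]; D=∅⟩
4. ⟨S=[-1 :: 5]; E=∅; C=[PRIM2(sub) :: (λy. ((λx. 5) y)) :: AP]; D=∅⟩
5. ⟨S=[6]; E=∅; C=[(λy. ((λx. 5) y)) :: AP]; D=∅⟩
6. ⟨S=[clo(λy. ((λx. 5) y), ∅) :: 6]; E=∅; C=[AP]; D=∅⟩
7. ⟨S=∅; E={y↦6}; C=[((λx. 5) y)]; D=[(∅, ∅, ∅)]⟩
8. ⟨S=∅; E={y↦6}; C=[y :: (λx. 5) :: AP]; D=[(∅, ∅, ∅)]⟩
9. ⟨S=[6]; E={y↦6}; C=[(λx. 5) :: AP]; D=[(∅, ∅, ∅)]⟩
10. ⟨S=[clo(λx. 5, {y↦6}) :: 6]; E={y↦6}; C=[AP]; D=[(∅, ∅, ∅)]⟩
11. ⟨S=∅; E={x↦6, y↦6}; C=[5]; D=[(∅, {y↦6}, ∅) :: (∅, ∅, ∅)]⟩
12. ⟨S=[5]; E={x↦6, y↦6}; C=∅; D=[(∅, {y↦6}, ∅) :: (∅, ∅, ∅)]⟩
13. ⟨S=[5]; E={y↦6}; C=∅; D=[(∅, ∅, ∅)]⟩
14. ⟨S=[5]; E=∅; C=∅; D=∅⟩
→ final value 5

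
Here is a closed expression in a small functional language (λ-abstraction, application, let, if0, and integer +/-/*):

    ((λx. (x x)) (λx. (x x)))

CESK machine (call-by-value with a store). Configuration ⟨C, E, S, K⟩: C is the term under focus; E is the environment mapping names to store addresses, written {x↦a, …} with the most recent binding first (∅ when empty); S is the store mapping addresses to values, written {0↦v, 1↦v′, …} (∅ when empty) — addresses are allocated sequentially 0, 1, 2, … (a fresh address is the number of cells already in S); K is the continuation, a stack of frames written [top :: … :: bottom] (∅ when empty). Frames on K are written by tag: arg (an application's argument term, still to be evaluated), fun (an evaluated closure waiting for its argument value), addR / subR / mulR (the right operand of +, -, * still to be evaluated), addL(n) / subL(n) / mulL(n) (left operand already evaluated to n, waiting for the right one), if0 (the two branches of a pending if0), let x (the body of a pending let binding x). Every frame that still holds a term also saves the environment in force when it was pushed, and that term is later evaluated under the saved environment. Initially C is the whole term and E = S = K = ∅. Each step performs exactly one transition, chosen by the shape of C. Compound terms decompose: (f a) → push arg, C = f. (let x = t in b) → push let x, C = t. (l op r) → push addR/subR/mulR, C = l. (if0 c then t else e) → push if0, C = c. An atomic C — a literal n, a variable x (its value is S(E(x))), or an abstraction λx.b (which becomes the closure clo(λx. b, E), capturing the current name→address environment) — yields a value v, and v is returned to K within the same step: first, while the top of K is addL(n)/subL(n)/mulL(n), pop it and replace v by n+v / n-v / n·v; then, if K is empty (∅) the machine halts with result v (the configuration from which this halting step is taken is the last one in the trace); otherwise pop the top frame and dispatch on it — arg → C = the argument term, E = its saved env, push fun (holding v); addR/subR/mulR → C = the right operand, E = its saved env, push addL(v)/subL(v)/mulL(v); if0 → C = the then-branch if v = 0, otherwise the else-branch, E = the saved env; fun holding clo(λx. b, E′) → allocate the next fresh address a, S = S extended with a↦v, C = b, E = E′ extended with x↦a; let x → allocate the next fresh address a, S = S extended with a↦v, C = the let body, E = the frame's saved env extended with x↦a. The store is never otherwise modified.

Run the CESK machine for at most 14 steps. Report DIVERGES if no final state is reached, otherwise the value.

Answer: DIVERGES (no final state within 14 steps)

Derivation:
t=0: ⟨C=((λx. (x x)) (λx. (x x))); E=∅; S=∅; K=∅⟩
t=1: ⟨C=(λx. (x x)); E=∅; S=∅; K=[arg]⟩
t=2: ⟨C=(λx. (x x)); E=∅; S=∅; K=[fun]⟩
t=3: ⟨C=(x x); E={x↦0}; S={0↦clo(λx. (x x), ∅)}; K=∅⟩
t=4: ⟨C=x; E={x↦0}; S={0↦clo(λx. (x x), ∅)}; K=[arg]⟩
t=5: ⟨C=x; E={x↦0}; S={0↦clo(λx. (x x), ∅)}; K=[fun]⟩
t=6: ⟨C=(x x); E={x↦1}; S={0↦clo(λx. (x x), ∅), 1↦clo(λx. (x x), ∅)}; K=∅⟩
t=7: ⟨C=x; E={x↦1}; S={0↦clo(λx. (x x), ∅), 1↦clo(λx. (x x), ∅)}; K=[arg]⟩
t=8: ⟨C=x; E={x↦1}; S={0↦clo(λx. (x x), ∅), 1↦clo(λx. (x x), ∅)}; K=[fun]⟩
t=9: ⟨C=(x x); E={x↦2}; S={0↦clo(λx. (x x), ∅), 1↦clo(λx. (x x), ∅), 2↦clo(λx. (x x), ∅)}; K=∅⟩
t=10: ⟨C=x; E={x↦2}; S={0↦clo(λx. (x x), ∅), 1↦clo(λx. (x x), ∅), 2↦clo(λx. (x x), ∅)}; K=[arg]⟩
t=11: ⟨C=x; E={x↦2}; S={0↦clo(λx. (x x), ∅), 1↦clo(λx. (x x), ∅), 2↦clo(λx. (x x), ∅)}; K=[fun]⟩
t=12: ⟨C=(x x); E={x↦3}; S={0↦clo(λx. (x x), ∅), 1↦clo(λx. (x x), ∅), 2↦clo(λx. (x x), ∅), 3↦clo(λx. (x x), ∅)}; K=∅⟩
t=13: ⟨C=x; E={x↦3}; S={0↦clo(λx. (x x), ∅), 1↦clo(λx. (x x), ∅), 2↦clo(λx. (x x), ∅), 3↦clo(λx. (x x), ∅)}; K=[arg]⟩
t=14: ⟨C=x; E={x↦3}; S={0↦clo(λx. (x x), ∅), 1↦clo(λx. (x x), ∅), 2↦clo(λx. (x x), ∅), 3↦clo(λx. (x x), ∅)}; K=[fun]⟩
→ 14 transitions taken and the configuration is still not final: no result within 14 steps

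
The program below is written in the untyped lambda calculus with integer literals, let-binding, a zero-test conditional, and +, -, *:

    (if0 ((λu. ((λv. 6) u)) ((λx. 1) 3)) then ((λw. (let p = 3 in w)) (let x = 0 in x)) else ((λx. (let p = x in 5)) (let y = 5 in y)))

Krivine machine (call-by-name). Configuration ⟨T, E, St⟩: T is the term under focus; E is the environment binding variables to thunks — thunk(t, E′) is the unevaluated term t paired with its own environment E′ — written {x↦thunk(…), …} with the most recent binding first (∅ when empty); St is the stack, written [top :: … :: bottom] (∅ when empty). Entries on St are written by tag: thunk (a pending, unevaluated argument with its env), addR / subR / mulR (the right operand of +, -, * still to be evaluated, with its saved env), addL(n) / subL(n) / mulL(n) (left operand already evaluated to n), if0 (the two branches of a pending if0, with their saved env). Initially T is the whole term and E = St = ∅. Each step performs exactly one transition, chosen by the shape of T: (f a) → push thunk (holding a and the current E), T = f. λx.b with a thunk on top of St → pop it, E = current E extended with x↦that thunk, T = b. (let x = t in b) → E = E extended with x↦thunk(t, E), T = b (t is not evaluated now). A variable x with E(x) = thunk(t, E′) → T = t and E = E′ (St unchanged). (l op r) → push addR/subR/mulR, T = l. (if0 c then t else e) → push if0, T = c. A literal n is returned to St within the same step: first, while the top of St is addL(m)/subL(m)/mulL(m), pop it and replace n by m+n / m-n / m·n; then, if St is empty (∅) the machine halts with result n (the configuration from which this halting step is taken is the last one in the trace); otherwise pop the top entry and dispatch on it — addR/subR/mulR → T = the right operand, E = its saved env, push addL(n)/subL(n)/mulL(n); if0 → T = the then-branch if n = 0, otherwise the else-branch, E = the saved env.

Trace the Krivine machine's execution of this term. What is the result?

Answer: 5

Machine steps:
t=0: <T=(if0 ((λu. ((λv. 6) u)) ((λx. 1) 3)) then ((λw. (let p = 3 in w)) (let x = 0 in x)) else ((λx. (let p = x in 5)) (let y = 5 in y))), E=∅, St=∅>
t=1: <T=((λu. ((λv. 6) u)) ((λx. 1) 3)), E=∅, St=[if0]>
t=2: <T=(λu. ((λv. 6) u)), E=∅, St=[thunk :: if0]>
t=3: <T=((λv. 6) u), E={u↦thunk(((λx. 1) 3), ∅)}, St=[if0]>
t=4: <T=(λv. 6), E={u↦thunk(((λx. 1) 3), ∅)}, St=[thunk :: if0]>
t=5: <T=6, E={v↦thunk(u, {u↦thunk(((λx. 1) 3), ∅)}), u↦thunk(((λx. 1) 3), ∅)}, St=[if0]>
t=6: <T=((λx. (let p = x in 5)) (let y = 5 in y)), E=∅, St=∅>
t=7: <T=(λx. (let p = x in 5)), E=∅, St=[thunk]>
t=8: <T=(let p = x in 5), E={x↦thunk((let y = 5 in y), ∅)}, St=∅>
t=9: <T=5, E={p↦thunk(x, {x↦thunk((let y = 5 in y), ∅)}), x↦thunk((let y = 5 in y), ∅)}, St=∅>
→ final value 5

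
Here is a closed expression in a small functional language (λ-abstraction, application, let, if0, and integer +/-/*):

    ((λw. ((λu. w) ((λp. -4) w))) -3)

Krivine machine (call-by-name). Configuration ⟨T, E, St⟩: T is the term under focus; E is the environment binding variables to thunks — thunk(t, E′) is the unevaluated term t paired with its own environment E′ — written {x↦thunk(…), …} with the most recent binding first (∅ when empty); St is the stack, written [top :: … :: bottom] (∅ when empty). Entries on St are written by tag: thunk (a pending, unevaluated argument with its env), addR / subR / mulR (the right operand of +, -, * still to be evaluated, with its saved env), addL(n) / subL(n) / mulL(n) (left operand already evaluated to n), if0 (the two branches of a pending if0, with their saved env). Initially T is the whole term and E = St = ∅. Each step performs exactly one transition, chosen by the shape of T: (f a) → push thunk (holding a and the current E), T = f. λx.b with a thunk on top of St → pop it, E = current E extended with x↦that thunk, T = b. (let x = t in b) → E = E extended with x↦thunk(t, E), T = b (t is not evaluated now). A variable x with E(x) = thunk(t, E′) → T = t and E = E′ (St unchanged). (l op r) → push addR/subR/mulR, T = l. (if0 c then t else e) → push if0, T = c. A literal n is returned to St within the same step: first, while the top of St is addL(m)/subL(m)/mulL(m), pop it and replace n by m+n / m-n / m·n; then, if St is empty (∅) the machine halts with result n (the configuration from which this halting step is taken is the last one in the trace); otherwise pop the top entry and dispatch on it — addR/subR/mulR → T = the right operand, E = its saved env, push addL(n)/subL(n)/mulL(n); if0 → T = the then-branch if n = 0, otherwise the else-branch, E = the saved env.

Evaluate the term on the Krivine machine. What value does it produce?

step 0: [T=((λw. ((λu. w) ((λp. -4) w))) -3) | E=∅ | St=∅]
step 1: [T=(λw. ((λu. w) ((λp. -4) w))) | E=∅ | St=[thunk]]
step 2: [T=((λu. w) ((λp. -4) w)) | E={w↦thunk(-3, ∅)} | St=∅]
step 3: [T=(λu. w) | E={w↦thunk(-3, ∅)} | St=[thunk]]
step 4: [T=w | E={u↦thunk(((λp. -4) w), {w↦thunk(-3, ∅)}), w↦thunk(-3, ∅)} | St=∅]
step 5: [T=-3 | E=∅ | St=∅]
→ final value -3

Answer: -3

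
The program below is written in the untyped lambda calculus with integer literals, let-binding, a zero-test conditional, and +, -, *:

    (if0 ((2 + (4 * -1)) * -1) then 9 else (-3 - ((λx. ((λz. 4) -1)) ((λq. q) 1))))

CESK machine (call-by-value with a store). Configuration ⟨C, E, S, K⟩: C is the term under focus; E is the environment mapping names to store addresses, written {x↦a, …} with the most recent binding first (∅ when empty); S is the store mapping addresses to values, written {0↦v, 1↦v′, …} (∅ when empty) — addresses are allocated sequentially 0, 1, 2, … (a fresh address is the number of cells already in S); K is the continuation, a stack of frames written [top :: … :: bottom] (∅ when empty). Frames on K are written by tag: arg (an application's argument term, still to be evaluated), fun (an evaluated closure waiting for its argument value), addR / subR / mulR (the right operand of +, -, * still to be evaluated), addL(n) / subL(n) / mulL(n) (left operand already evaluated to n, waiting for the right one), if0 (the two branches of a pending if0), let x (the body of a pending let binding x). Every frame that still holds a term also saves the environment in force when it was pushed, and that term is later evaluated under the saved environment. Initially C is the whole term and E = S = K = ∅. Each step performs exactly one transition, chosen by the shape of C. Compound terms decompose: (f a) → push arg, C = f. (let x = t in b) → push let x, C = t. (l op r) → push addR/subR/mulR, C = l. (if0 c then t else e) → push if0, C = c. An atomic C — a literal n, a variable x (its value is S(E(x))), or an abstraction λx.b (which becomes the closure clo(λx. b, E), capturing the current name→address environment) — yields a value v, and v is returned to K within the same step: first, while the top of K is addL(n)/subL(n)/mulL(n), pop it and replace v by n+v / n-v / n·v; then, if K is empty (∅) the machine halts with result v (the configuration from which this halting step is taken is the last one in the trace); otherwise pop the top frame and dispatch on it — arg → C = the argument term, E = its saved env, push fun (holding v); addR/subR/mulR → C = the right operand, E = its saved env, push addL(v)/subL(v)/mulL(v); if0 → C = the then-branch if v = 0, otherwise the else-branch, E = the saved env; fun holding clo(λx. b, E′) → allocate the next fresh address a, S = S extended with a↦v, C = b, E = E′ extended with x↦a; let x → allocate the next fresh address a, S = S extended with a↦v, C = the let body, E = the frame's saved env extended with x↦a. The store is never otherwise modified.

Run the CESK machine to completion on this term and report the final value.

Answer: -7

Execution trace:
[0] <C=(if0 ((2 + (4 * -1)) * -1) then 9 else (-3 - ((λx. ((λz. 4) -1)) ((λq. q) 1)))), E=∅, S=∅, K=∅>
[1] <C=((2 + (4 * -1)) * -1), E=∅, S=∅, K=[if0]>
[2] <C=(2 + (4 * -1)), E=∅, S=∅, K=[mulR :: if0]>
[3] <C=2, E=∅, S=∅, K=[addR :: mulR :: if0]>
[4] <C=(4 * -1), E=∅, S=∅, K=[addL(2) :: mulR :: if0]>
[5] <C=4, E=∅, S=∅, K=[mulR :: addL(2) :: mulR :: if0]>
[6] <C=-1, E=∅, S=∅, K=[mulL(4) :: addL(2) :: mulR :: if0]>
[7] <C=-1, E=∅, S=∅, K=[mulL(-2) :: if0]>
[8] <C=(-3 - ((λx. ((λz. 4) -1)) ((λq. q) 1))), E=∅, S=∅, K=∅>
[9] <C=-3, E=∅, S=∅, K=[subR]>
[10] <C=((λx. ((λz. 4) -1)) ((λq. q) 1)), E=∅, S=∅, K=[subL(-3)]>
[11] <C=(λx. ((λz. 4) -1)), E=∅, S=∅, K=[arg :: subL(-3)]>
[12] <C=((λq. q) 1), E=∅, S=∅, K=[fun :: subL(-3)]>
[13] <C=(λq. q), E=∅, S=∅, K=[arg :: fun :: subL(-3)]>
[14] <C=1, E=∅, S=∅, K=[fun :: fun :: subL(-3)]>
[15] <C=q, E={q↦0}, S={0↦1}, K=[fun :: subL(-3)]>
[16] <C=((λz. 4) -1), E={x↦1}, S={0↦1, 1↦1}, K=[subL(-3)]>
[17] <C=(λz. 4), E={x↦1}, S={0↦1, 1↦1}, K=[arg :: subL(-3)]>
[18] <C=-1, E={x↦1}, S={0↦1, 1↦1}, K=[fun :: subL(-3)]>
[19] <C=4, E={z↦2, x↦1}, S={0↦1, 1↦1, 2↦-1}, K=[subL(-3)]>
→ final value -7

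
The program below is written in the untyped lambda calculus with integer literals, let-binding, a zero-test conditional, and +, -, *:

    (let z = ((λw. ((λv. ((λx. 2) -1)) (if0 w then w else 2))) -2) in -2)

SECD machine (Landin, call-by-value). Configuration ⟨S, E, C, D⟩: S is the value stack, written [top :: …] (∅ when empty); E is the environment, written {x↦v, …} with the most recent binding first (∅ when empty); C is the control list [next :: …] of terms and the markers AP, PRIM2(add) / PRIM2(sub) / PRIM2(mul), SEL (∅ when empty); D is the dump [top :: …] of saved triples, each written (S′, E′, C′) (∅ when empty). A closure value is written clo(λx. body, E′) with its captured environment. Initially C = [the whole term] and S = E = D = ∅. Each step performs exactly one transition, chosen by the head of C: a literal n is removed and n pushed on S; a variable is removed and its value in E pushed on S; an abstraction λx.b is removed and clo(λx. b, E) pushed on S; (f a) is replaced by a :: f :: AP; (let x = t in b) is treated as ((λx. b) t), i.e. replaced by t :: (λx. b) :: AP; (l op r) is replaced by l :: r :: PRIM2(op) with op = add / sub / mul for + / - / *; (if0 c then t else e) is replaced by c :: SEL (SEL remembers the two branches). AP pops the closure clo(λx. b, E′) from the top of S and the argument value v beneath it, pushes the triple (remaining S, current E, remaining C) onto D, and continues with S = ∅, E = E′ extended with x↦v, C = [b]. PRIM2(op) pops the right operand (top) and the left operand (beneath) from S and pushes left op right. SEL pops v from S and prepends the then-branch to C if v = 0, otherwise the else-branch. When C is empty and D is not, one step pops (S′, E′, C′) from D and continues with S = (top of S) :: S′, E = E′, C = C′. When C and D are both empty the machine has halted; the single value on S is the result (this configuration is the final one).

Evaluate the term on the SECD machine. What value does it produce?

Answer: -2

Derivation:
[0] <S=∅, E=∅, C=[(let z = ((λw. ((λv. ((λx. 2) -1)) (if0 w then w else 2))) -2) in -2)], D=∅>
[1] <S=∅, E=∅, C=[((λw. ((λv. ((λx. 2) -1)) (if0 w then w else 2))) -2) :: (λz. -2) :: AP], D=∅>
[2] <S=∅, E=∅, C=[-2 :: (λw. ((λv. ((λx. 2) -1)) (if0 w then w else 2))) :: AP :: (λz. -2) :: AP], D=∅>
[3] <S=[-2], E=∅, C=[(λw. ((λv. ((λx. 2) -1)) (if0 w then w else 2))) :: AP :: (λz. -2) :: AP], D=∅>
[4] <S=[clo(λw. ((λv. ((λx. 2) -1)) (if0 w then w else 2)), ∅) :: -2], E=∅, C=[AP :: (λz. -2) :: AP], D=∅>
[5] <S=∅, E={w↦-2}, C=[((λv. ((λx. 2) -1)) (if0 w then w else 2))], D=[(∅, ∅, [(λz. -2) :: AP])]>
[6] <S=∅, E={w↦-2}, C=[(if0 w then w else 2) :: (λv. ((λx. 2) -1)) :: AP], D=[(∅, ∅, [(λz. -2) :: AP])]>
[7] <S=∅, E={w↦-2}, C=[w :: SEL :: (λv. ((λx. 2) -1)) :: AP], D=[(∅, ∅, [(λz. -2) :: AP])]>
[8] <S=[-2], E={w↦-2}, C=[SEL :: (λv. ((λx. 2) -1)) :: AP], D=[(∅, ∅, [(λz. -2) :: AP])]>
[9] <S=∅, E={w↦-2}, C=[2 :: (λv. ((λx. 2) -1)) :: AP], D=[(∅, ∅, [(λz. -2) :: AP])]>
[10] <S=[2], E={w↦-2}, C=[(λv. ((λx. 2) -1)) :: AP], D=[(∅, ∅, [(λz. -2) :: AP])]>
[11] <S=[clo(λv. ((λx. 2) -1), {w↦-2}) :: 2], E={w↦-2}, C=[AP], D=[(∅, ∅, [(λz. -2) :: AP])]>
[12] <S=∅, E={v↦2, w↦-2}, C=[((λx. 2) -1)], D=[(∅, {w↦-2}, ∅) :: (∅, ∅, [(λz. -2) :: AP])]>
[13] <S=∅, E={v↦2, w↦-2}, C=[-1 :: (λx. 2) :: AP], D=[(∅, {w↦-2}, ∅) :: (∅, ∅, [(λz. -2) :: AP])]>
[14] <S=[-1], E={v↦2, w↦-2}, C=[(λx. 2) :: AP], D=[(∅, {w↦-2}, ∅) :: (∅, ∅, [(λz. -2) :: AP])]>
[15] <S=[clo(λx. 2, {v↦2, w↦-2}) :: -1], E={v↦2, w↦-2}, C=[AP], D=[(∅, {w↦-2}, ∅) :: (∅, ∅, [(λz. -2) :: AP])]>
[16] <S=∅, E={x↦-1, v↦2, w↦-2}, C=[2], D=[(∅, {v↦2, w↦-2}, ∅) :: (∅, {w↦-2}, ∅) :: (∅, ∅, [(λz. -2) :: AP])]>
[17] <S=[2], E={x↦-1, v↦2, w↦-2}, C=∅, D=[(∅, {v↦2, w↦-2}, ∅) :: (∅, {w↦-2}, ∅) :: (∅, ∅, [(λz. -2) :: AP])]>
[18] <S=[2], E={v↦2, w↦-2}, C=∅, D=[(∅, {w↦-2}, ∅) :: (∅, ∅, [(λz. -2) :: AP])]>
[19] <S=[2], E={w↦-2}, C=∅, D=[(∅, ∅, [(λz. -2) :: AP])]>
[20] <S=[2], E=∅, C=[(λz. -2) :: AP], D=∅>
[21] <S=[clo(λz. -2, ∅) :: 2], E=∅, C=[AP], D=∅>
[22] <S=∅, E={z↦2}, C=[-2], D=[(∅, ∅, ∅)]>
[23] <S=[-2], E={z↦2}, C=∅, D=[(∅, ∅, ∅)]>
[24] <S=[-2], E=∅, C=∅, D=∅>
→ final value -2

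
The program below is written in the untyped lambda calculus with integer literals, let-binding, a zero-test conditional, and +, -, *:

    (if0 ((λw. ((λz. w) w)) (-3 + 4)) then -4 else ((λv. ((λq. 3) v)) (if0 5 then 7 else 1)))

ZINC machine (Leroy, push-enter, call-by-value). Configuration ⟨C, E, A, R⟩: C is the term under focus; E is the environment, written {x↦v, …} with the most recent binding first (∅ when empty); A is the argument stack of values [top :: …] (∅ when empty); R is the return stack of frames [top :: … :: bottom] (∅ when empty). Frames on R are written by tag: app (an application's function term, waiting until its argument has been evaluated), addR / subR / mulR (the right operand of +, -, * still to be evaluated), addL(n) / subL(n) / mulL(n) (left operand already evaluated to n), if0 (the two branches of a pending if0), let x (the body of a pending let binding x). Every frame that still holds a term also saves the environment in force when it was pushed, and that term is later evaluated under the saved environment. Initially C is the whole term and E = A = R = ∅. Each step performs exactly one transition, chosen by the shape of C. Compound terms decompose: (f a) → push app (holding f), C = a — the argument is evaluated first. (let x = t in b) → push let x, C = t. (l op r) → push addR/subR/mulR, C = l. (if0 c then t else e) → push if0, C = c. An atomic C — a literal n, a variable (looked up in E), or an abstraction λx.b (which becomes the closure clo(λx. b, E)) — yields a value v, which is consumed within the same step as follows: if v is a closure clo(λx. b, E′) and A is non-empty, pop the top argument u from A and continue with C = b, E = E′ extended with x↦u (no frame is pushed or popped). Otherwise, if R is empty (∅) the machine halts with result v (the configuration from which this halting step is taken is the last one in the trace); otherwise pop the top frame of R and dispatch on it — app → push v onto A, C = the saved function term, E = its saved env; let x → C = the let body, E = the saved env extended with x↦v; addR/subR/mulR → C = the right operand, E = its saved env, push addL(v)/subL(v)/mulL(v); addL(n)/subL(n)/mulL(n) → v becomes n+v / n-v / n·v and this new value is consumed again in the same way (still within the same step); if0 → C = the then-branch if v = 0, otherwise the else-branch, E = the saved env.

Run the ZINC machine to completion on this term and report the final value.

step 0: <C=(if0 ((λw. ((λz. w) w)) (-3 + 4)) then -4 else ((λv. ((λq. 3) v)) (if0 5 then 7 else 1))), E=∅, A=∅, R=∅>
step 1: <C=((λw. ((λz. w) w)) (-3 + 4)), E=∅, A=∅, R=[if0]>
step 2: <C=(-3 + 4), E=∅, A=∅, R=[app :: if0]>
step 3: <C=-3, E=∅, A=∅, R=[addR :: app :: if0]>
step 4: <C=4, E=∅, A=∅, R=[addL(-3) :: app :: if0]>
step 5: <C=(λw. ((λz. w) w)), E=∅, A=[1], R=[if0]>
step 6: <C=((λz. w) w), E={w↦1}, A=∅, R=[if0]>
step 7: <C=w, E={w↦1}, A=∅, R=[app :: if0]>
step 8: <C=(λz. w), E={w↦1}, A=[1], R=[if0]>
step 9: <C=w, E={z↦1, w↦1}, A=∅, R=[if0]>
step 10: <C=((λv. ((λq. 3) v)) (if0 5 then 7 else 1)), E=∅, A=∅, R=∅>
step 11: <C=(if0 5 then 7 else 1), E=∅, A=∅, R=[app]>
step 12: <C=5, E=∅, A=∅, R=[if0 :: app]>
step 13: <C=1, E=∅, A=∅, R=[app]>
step 14: <C=(λv. ((λq. 3) v)), E=∅, A=[1], R=∅>
step 15: <C=((λq. 3) v), E={v↦1}, A=∅, R=∅>
step 16: <C=v, E={v↦1}, A=∅, R=[app]>
step 17: <C=(λq. 3), E={v↦1}, A=[1], R=∅>
step 18: <C=3, E={q↦1, v↦1}, A=∅, R=∅>
→ final value 3

Answer: 3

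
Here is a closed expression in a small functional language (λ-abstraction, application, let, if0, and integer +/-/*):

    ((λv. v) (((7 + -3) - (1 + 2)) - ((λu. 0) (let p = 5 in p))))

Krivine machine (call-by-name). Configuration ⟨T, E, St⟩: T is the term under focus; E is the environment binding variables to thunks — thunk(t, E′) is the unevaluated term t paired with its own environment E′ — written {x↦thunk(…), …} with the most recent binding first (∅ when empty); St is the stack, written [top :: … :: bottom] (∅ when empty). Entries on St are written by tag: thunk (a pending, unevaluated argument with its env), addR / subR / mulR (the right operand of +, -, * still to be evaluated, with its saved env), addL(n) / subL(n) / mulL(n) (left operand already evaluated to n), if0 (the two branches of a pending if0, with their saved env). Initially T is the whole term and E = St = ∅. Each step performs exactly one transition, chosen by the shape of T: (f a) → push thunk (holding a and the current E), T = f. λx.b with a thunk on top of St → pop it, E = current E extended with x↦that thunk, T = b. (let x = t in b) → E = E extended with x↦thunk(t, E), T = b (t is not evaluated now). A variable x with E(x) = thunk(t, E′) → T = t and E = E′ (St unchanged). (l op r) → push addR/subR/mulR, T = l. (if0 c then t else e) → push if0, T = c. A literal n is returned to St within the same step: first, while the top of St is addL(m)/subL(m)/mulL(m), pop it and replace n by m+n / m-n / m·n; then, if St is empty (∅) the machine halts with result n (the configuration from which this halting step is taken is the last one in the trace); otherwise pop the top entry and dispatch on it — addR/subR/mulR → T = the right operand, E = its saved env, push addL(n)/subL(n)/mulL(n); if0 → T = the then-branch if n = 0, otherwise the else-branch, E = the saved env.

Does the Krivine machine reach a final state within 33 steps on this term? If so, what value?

Answer: 1

Execution trace:
0. ⟨T=((λv. v) (((7 + -3) - (1 + 2)) - ((λu. 0) (let p = 5 in p)))); E=∅; St=∅⟩
1. ⟨T=(λv. v); E=∅; St=[thunk]⟩
2. ⟨T=v; E={v↦thunk((((7 + -3) - (1 + 2)) - ((λu. 0) (let p = 5 in p))), ∅)}; St=∅⟩
3. ⟨T=(((7 + -3) - (1 + 2)) - ((λu. 0) (let p = 5 in p))); E=∅; St=∅⟩
4. ⟨T=((7 + -3) - (1 + 2)); E=∅; St=[subR]⟩
5. ⟨T=(7 + -3); E=∅; St=[subR :: subR]⟩
6. ⟨T=7; E=∅; St=[addR :: subR :: subR]⟩
7. ⟨T=-3; E=∅; St=[addL(7) :: subR :: subR]⟩
8. ⟨T=(1 + 2); E=∅; St=[subL(4) :: subR]⟩
9. ⟨T=1; E=∅; St=[addR :: subL(4) :: subR]⟩
10. ⟨T=2; E=∅; St=[addL(1) :: subL(4) :: subR]⟩
11. ⟨T=((λu. 0) (let p = 5 in p)); E=∅; St=[subL(1)]⟩
12. ⟨T=(λu. 0); E=∅; St=[thunk :: subL(1)]⟩
13. ⟨T=0; E={u↦thunk((let p = 5 in p), ∅)}; St=[subL(1)]⟩
→ final value 1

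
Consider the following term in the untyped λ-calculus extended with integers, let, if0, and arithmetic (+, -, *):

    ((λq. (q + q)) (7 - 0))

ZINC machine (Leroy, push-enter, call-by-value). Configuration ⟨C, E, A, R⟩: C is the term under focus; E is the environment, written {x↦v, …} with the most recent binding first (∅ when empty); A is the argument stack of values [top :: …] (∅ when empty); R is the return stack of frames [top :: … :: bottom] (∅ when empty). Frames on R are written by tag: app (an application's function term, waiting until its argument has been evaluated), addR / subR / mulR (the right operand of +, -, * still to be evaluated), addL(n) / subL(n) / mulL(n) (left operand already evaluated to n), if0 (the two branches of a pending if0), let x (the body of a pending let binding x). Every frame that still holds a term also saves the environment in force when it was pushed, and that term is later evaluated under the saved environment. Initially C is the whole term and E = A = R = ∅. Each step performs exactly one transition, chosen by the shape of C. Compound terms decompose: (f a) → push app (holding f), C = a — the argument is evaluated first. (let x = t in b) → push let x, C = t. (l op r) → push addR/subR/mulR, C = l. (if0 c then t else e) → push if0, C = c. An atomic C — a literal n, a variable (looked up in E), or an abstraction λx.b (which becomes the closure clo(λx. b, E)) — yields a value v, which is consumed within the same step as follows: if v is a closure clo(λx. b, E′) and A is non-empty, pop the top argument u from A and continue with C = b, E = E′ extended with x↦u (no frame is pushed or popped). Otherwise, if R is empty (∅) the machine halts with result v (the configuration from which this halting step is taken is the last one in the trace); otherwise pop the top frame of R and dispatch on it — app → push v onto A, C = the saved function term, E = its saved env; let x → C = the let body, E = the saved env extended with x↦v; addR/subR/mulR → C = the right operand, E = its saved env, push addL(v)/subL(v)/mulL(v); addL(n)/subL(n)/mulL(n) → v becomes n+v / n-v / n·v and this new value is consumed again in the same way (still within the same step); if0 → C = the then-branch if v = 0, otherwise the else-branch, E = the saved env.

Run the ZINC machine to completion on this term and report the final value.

Answer: 14

Execution trace:
0. <C=((λq. (q + q)) (7 - 0)), E=∅, A=∅, R=∅>
1. <C=(7 - 0), E=∅, A=∅, R=[app]>
2. <C=7, E=∅, A=∅, R=[subR :: app]>
3. <C=0, E=∅, A=∅, R=[subL(7) :: app]>
4. <C=(λq. (q + q)), E=∅, A=[7], R=∅>
5. <C=(q + q), E={q↦7}, A=∅, R=∅>
6. <C=q, E={q↦7}, A=∅, R=[addR]>
7. <C=q, E={q↦7}, A=∅, R=[addL(7)]>
→ final value 14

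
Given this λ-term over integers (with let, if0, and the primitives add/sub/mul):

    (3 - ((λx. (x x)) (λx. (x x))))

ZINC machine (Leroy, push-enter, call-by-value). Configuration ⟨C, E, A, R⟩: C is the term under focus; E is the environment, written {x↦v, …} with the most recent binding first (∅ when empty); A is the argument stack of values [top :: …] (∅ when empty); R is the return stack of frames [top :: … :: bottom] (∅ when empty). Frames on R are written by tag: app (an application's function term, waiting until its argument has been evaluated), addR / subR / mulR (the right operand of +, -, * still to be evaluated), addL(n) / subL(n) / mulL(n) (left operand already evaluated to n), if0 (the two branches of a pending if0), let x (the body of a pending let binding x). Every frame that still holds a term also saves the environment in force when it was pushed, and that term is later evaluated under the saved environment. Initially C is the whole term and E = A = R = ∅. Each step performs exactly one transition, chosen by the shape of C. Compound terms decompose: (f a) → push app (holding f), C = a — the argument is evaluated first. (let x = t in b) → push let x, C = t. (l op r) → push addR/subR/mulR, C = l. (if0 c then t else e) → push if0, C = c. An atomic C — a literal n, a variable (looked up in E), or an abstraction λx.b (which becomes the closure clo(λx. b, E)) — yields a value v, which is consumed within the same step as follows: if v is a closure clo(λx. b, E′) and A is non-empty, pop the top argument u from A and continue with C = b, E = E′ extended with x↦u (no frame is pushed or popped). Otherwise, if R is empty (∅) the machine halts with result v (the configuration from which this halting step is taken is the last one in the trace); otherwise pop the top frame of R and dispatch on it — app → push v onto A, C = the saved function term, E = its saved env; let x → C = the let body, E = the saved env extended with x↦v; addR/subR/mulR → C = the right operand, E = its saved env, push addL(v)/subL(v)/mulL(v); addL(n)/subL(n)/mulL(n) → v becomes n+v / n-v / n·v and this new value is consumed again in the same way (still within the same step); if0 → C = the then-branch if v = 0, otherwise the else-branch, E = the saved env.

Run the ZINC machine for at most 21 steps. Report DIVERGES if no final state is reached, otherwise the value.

Answer: DIVERGES (no final state within 21 steps)

Derivation:
0. [C=(3 - ((λx. (x x)) (λx. (x x)))) | E=∅ | A=∅ | R=∅]
1. [C=3 | E=∅ | A=∅ | R=[subR]]
2. [C=((λx. (x x)) (λx. (x x))) | E=∅ | A=∅ | R=[subL(3)]]
3. [C=(λx. (x x)) | E=∅ | A=∅ | R=[app :: subL(3)]]
4. [C=(λx. (x x)) | E=∅ | A=[clo(λx. (x x), ∅)] | R=[subL(3)]]
5. [C=(x x) | E={x↦clo(λx. (x x), ∅)} | A=∅ | R=[subL(3)]]
6. [C=x | E={x↦clo(λx. (x x), ∅)} | A=∅ | R=[app :: subL(3)]]
7. [C=x | E={x↦clo(λx. (x x), ∅)} | A=[clo(λx. (x x), ∅)] | R=[subL(3)]]
… configuration repeats with period 3 (steps 5–7 recur indefinitely) …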